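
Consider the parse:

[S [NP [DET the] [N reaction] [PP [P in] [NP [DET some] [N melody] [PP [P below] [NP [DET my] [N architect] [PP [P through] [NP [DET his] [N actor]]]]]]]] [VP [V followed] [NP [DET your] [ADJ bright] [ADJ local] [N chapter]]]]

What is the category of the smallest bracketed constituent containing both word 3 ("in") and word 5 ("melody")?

PP

Both words fall inside [PP in some melody below my architect through his actor] (words 3–11), and no smaller constituent contains them both. Label: PP.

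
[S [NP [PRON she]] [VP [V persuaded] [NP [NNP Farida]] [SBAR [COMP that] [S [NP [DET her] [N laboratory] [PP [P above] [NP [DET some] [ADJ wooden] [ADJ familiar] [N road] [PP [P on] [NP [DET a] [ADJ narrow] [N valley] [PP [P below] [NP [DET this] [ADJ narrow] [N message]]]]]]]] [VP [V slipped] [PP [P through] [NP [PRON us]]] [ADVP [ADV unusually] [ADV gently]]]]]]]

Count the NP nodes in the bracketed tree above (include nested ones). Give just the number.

7

Listing each NP by its span: [NP she]; [NP Farida]; [NP her laboratory above some wooden familiar road on a narrow valley below this narrow message]; [NP some wooden familiar road on a narrow valley below this narrow message]; [NP a narrow valley below this narrow message]; [NP this narrow message] … — that makes 7.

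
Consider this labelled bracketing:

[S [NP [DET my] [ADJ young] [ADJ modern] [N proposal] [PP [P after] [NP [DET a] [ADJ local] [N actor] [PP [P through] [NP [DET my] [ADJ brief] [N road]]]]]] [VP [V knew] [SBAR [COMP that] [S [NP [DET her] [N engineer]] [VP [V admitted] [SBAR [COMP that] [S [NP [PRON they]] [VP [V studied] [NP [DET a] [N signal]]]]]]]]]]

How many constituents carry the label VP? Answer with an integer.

3

Listing each VP by its span: [VP knew that her engineer admitted that they studied a signal]; [VP admitted that they studied a signal]; [VP studied a signal] — that makes 3.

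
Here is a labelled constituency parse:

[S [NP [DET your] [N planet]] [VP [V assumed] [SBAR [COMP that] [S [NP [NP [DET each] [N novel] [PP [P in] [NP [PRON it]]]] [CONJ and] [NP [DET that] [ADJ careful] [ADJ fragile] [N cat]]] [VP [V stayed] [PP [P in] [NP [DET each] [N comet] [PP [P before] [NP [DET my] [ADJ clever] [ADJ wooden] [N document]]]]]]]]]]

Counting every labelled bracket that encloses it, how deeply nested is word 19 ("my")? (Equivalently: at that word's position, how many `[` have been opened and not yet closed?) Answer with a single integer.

10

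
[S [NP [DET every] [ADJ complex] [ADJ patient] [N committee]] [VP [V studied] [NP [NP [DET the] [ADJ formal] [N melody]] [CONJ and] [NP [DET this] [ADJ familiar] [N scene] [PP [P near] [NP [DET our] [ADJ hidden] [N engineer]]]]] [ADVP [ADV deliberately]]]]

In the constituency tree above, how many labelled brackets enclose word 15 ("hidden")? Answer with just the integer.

7

The word sits inside ADJ, which is inside NP, inside PP, inside NP, inside NP, inside VP, inside S — 7 brackets in all.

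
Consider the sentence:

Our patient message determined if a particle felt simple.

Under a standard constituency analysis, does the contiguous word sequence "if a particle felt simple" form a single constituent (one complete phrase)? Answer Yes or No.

The sequence corresponds to a single SBAR node — the subordinate clause "if a particle felt simple".

Yes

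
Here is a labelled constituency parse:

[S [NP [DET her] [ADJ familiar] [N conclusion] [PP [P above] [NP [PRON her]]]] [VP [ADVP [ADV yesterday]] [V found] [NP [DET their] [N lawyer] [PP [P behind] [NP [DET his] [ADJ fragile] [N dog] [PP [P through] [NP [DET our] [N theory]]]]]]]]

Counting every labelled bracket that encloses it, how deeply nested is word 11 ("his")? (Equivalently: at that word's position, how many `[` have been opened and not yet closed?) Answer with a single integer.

6

Counting open brackets not yet closed at "his": [S [VP [NP [PP [NP [DET = 6.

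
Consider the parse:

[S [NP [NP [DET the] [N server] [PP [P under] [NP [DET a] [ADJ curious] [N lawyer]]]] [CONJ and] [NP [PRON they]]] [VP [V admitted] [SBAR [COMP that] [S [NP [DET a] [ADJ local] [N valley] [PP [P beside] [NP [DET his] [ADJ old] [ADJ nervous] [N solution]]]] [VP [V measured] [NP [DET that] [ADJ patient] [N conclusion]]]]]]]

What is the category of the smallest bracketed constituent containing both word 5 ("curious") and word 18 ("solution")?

The smallest bracket enclosing both words is [S the server under a curious lawyer and they admitted that a local valley beside his old nervous solution measured that patient conclusion], so the label is S.

S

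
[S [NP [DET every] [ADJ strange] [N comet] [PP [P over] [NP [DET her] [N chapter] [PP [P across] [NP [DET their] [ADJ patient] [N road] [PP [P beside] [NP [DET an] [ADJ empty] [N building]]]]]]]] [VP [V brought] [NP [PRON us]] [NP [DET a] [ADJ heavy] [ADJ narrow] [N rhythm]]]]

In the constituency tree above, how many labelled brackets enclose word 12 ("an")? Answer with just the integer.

9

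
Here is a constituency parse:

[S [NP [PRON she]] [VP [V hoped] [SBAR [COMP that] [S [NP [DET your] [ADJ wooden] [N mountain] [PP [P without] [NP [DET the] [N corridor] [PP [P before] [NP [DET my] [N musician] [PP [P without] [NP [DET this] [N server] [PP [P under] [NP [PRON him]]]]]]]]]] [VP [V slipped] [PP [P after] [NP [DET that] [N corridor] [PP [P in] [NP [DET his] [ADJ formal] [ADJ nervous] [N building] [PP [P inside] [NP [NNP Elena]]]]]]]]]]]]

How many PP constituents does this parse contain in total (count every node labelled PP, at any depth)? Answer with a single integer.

7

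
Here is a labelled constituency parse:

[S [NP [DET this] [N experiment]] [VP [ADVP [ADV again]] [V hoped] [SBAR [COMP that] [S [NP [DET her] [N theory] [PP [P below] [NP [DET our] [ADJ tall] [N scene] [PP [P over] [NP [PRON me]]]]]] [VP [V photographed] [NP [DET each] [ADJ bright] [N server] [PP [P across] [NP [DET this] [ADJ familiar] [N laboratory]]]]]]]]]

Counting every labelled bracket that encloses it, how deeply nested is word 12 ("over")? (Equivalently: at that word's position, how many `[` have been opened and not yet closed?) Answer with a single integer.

9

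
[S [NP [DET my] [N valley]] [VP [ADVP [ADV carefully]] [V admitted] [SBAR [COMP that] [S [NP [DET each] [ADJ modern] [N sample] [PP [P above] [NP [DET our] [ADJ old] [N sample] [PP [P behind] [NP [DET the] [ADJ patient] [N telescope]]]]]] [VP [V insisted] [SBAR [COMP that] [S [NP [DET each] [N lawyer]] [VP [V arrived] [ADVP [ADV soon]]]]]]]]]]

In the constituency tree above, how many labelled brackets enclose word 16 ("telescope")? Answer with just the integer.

10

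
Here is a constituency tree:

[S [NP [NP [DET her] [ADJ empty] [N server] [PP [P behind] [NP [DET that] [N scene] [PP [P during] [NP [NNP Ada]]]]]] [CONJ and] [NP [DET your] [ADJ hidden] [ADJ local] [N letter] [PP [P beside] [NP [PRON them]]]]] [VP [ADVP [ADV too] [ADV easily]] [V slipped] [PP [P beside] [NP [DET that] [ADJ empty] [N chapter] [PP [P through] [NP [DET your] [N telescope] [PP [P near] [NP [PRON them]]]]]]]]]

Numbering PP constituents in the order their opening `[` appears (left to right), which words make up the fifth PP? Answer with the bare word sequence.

The PP opening brackets appear, in order, over: "behind that scene during Ada"; "during Ada"; "beside them"; "beside that empty chapter through your telescope near them"; "through your telescope near them"; "near them". The fifth one spans "through your telescope near them".

through your telescope near them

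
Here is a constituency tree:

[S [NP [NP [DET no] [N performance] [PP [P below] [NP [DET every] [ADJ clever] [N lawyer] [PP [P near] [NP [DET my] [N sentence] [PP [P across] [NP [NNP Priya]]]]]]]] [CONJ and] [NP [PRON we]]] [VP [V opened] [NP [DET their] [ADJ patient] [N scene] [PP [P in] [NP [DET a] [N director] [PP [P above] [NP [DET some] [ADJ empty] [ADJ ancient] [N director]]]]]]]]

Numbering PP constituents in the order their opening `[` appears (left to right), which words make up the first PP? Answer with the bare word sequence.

below every clever lawyer near my sentence across Priya

Opening `[PP` markers occur at word positions 3, 7, 10, 18, 21; the first of these opens the constituent [PP below every clever lawyer near my sentence across Priya].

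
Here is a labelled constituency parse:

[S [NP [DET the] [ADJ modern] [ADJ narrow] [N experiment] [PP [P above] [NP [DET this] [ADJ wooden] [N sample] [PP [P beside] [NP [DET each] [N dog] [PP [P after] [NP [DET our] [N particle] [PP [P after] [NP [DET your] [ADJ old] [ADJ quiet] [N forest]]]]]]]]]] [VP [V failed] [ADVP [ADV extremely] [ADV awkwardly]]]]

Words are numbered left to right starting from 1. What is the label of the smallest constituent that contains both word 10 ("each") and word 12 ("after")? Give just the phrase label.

NP

Word 10 lies under S → NP → PP → NP → PP → NP → DET; word 12 lies under S → NP → PP → NP → PP → NP → PP → P. The lowest shared node is the NP.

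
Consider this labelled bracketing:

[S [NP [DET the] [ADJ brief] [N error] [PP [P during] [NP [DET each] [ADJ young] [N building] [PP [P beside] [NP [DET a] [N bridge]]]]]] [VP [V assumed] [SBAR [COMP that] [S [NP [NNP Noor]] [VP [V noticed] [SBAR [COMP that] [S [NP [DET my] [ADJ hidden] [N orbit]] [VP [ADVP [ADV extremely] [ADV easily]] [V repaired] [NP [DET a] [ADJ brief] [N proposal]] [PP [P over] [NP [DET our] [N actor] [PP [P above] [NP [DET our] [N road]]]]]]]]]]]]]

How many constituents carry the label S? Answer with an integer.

3

Scanning left to right, an opening `[S` appears at word positions 1, 13, 16 — 3 in total.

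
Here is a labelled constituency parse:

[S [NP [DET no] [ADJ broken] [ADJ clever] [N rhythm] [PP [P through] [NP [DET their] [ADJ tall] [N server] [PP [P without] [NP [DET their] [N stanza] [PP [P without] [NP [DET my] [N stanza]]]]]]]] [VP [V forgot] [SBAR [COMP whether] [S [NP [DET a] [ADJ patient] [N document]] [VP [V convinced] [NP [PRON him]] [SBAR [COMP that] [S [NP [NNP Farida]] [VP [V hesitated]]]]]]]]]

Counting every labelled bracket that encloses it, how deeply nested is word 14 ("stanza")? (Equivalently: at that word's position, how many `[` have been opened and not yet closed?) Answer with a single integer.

Path from the root down to the word: S → NP → PP → NP → PP → NP → PP → NP → N. That is 9 enclosing brackets.

9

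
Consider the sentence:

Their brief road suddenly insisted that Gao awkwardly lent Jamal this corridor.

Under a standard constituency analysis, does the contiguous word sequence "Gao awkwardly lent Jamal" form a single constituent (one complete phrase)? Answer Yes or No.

No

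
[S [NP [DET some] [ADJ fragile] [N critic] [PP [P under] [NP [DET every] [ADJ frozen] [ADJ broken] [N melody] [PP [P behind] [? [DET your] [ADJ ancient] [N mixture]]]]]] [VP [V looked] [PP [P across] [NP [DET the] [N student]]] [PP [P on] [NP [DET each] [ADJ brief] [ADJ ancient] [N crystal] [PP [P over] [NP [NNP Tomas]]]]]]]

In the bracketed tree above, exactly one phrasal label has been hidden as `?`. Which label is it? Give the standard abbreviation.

Looking at what the `?` directly dominates — DET 'your', ADJ 'ancient', N 'mixture' — this is a noun phrase (NP).

NP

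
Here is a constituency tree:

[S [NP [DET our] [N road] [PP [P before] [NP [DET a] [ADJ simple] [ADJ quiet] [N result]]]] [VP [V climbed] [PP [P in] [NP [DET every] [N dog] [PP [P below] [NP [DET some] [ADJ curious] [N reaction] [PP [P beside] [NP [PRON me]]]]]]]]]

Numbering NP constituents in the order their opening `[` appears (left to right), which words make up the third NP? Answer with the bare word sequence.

In left-to-right order the NP constituents are "our road before a simple quiet result"; "a simple quiet result"; "every dog below some curious reaction beside me"; "some curious reaction beside me"; "me". Number 3 is "every dog below some curious reaction beside me".

every dog below some curious reaction beside me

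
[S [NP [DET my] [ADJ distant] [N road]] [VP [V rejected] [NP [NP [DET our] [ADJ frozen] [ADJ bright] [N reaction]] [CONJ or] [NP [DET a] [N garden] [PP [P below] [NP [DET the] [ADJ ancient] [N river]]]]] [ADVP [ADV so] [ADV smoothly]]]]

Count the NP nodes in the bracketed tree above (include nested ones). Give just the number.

5

The NP constituents are: [NP my distant road]; [NP our frozen bright reaction or a garden below the ancient river]; [NP our frozen bright reaction]; [NP a garden below the ancient river]; [NP the ancient river]. Total: 5.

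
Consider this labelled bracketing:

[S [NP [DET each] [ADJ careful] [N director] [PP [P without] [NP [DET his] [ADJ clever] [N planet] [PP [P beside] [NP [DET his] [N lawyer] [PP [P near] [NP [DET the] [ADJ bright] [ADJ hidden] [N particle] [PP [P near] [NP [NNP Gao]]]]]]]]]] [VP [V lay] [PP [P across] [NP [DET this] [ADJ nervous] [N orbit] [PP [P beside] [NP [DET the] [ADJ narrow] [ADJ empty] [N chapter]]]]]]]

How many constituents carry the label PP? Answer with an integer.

6

Scanning left to right, an opening `[PP` appears at word positions 4, 8, 11, 16, 19, 23 — 6 in total.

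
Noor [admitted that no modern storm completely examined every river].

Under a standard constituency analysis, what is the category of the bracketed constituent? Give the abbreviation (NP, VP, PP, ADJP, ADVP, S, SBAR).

The span is built around the verb "admitted" — a verb phrase (VP).

VP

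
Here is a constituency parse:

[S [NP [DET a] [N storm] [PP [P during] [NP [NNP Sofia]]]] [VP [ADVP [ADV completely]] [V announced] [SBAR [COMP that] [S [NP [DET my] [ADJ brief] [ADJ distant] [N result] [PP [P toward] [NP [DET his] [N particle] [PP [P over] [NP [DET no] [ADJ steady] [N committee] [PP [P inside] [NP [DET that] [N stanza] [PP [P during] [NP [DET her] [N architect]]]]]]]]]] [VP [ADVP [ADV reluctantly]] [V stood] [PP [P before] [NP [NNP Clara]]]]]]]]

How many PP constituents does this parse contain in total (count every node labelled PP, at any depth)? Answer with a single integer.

6

Scanning left to right, an opening `[PP` appears at word positions 3, 12, 15, 19, 22, 27 — 6 in total.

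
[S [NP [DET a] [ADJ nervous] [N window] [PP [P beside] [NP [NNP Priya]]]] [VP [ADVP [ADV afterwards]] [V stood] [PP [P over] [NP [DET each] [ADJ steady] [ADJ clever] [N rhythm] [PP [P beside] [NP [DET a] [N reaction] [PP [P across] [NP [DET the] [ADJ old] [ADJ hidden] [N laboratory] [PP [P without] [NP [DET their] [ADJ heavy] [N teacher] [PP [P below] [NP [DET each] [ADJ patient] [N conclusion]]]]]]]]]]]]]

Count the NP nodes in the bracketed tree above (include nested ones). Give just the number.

The NP constituents are: [NP a nervous window beside Priya]; [NP Priya]; [NP each steady clever rhythm beside a reaction across the old hidden laboratory without their heavy teacher below each patient conclusion]; [NP a reaction across the old hidden laboratory without their heavy teacher below each patient conclusion]; [NP the old hidden laboratory without their heavy teacher below each patient conclusion]; [NP their heavy teacher below each patient conclusion] …. Total: 7.

7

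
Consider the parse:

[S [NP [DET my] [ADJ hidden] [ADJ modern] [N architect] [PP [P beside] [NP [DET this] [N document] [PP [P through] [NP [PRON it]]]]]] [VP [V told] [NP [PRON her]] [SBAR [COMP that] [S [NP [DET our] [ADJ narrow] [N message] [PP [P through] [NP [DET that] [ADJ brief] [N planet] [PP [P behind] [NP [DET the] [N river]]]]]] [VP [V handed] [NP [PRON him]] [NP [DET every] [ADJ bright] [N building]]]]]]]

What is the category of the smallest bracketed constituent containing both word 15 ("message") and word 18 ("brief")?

Both words fall inside [NP our narrow message through that brief planet behind the river] (words 13–22), and no smaller constituent contains them both. Label: NP.

NP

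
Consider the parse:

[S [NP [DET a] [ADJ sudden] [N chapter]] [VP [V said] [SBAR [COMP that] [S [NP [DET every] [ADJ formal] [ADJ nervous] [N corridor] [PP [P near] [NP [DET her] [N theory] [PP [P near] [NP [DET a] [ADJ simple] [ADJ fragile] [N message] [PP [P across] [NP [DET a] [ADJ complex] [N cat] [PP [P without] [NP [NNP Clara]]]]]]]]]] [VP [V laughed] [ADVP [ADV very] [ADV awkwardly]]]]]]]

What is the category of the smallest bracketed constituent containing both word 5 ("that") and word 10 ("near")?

SBAR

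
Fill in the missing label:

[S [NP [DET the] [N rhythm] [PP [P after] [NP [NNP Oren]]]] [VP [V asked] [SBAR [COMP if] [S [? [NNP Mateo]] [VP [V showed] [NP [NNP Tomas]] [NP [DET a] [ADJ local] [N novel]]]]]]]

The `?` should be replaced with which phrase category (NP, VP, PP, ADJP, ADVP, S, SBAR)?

NP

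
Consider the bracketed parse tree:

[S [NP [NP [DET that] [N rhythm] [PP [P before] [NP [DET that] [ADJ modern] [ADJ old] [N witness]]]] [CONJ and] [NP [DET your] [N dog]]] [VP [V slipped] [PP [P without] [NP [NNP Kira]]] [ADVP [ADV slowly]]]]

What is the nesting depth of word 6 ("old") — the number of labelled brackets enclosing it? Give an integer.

6

The word sits inside ADJ, which is inside NP, inside PP, inside NP, inside NP, inside S — 6 brackets in all.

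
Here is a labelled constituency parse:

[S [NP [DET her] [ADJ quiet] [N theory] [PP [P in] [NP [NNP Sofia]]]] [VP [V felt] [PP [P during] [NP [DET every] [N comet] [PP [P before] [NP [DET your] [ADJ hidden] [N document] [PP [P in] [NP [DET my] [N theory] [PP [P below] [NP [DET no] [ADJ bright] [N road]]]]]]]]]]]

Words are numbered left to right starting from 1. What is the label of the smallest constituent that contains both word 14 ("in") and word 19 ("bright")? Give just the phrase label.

PP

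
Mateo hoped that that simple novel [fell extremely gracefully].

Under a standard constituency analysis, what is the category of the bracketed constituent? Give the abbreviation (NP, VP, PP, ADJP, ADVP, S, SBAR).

VP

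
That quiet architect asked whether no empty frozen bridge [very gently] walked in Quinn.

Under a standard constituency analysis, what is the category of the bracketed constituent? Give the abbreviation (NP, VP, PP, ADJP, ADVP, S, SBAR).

The span is built around the adverb "gently" — an adverb phrase (ADVP).

ADVP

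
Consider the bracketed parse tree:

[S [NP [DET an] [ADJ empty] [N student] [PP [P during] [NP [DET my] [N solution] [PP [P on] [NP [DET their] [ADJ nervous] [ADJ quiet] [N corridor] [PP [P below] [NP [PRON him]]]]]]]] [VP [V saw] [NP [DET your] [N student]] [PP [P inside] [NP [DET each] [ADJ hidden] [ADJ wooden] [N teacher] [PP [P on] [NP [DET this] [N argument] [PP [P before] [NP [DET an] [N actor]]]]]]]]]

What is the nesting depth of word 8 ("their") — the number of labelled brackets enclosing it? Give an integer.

7

Path from the root down to the word: S → NP → PP → NP → PP → NP → DET. That is 7 enclosing brackets.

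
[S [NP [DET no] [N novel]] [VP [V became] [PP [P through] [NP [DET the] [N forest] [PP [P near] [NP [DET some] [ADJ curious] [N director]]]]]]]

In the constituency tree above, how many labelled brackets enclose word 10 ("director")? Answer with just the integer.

Counting open brackets not yet closed at "director": [S [VP [PP [NP [PP [NP [N = 7.

7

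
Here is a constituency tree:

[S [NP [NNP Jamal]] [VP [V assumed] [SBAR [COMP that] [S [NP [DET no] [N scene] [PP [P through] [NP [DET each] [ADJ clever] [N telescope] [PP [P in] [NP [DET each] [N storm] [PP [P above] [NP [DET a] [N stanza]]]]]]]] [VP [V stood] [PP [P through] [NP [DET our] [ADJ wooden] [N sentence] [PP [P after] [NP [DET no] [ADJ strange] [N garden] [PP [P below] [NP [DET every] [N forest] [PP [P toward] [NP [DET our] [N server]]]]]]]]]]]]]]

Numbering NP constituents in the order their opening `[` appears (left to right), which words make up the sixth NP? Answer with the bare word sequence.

In left-to-right order the NP constituents are "Jamal"; "no scene through each clever telescope in each storm above a stanza"; "each clever telescope in each storm above a stanza"; "each storm above a stanza"; "a stanza"; "our wooden sentence after no strange garden below every forest toward our server"; "no strange garden below every forest toward our server"; "every forest toward our server"; "our server". Number 6 is "our wooden sentence after no strange garden below every forest toward our server".

our wooden sentence after no strange garden below every forest toward our server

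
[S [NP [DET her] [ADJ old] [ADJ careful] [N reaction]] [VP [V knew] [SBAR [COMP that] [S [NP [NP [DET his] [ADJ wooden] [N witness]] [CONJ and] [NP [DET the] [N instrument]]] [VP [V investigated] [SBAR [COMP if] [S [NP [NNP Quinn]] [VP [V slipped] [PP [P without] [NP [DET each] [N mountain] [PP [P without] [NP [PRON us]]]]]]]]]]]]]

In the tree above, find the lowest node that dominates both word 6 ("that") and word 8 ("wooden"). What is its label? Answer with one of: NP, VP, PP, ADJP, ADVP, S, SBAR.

Both words fall inside [SBAR that his wooden witness and the instrument investigated if Quinn slipped without each mountain without us] (words 6–21), and no smaller constituent contains them both. Label: SBAR.

SBAR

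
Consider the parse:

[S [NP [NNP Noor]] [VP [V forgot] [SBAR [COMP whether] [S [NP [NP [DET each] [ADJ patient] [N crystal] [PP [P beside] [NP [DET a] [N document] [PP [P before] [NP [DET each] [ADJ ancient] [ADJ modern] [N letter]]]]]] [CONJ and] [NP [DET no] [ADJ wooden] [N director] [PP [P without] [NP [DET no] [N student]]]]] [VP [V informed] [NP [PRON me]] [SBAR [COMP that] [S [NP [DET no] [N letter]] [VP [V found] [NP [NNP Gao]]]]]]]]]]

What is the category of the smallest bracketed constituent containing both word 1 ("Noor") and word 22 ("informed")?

S

The smallest bracket enclosing both words is [S Noor forgot whether each patient crystal beside a document before each ancient modern letter and no wooden director without no student informed me that no letter found Gao], so the label is S.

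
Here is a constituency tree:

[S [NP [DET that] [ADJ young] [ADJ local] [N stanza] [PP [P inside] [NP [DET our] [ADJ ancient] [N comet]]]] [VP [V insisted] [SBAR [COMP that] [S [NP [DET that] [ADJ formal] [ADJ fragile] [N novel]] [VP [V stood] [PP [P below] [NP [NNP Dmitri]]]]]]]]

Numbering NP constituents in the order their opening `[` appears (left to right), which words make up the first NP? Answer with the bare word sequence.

that young local stanza inside our ancient comet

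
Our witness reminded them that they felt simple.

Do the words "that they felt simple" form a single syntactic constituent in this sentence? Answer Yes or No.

Yes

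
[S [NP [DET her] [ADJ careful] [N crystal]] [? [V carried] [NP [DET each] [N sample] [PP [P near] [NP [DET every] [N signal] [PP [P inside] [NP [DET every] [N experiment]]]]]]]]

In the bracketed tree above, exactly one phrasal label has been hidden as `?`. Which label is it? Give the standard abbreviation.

The `?` node immediately contains: V 'carried', NP. That is the internal structure of a verb phrase, so the label is VP.

VP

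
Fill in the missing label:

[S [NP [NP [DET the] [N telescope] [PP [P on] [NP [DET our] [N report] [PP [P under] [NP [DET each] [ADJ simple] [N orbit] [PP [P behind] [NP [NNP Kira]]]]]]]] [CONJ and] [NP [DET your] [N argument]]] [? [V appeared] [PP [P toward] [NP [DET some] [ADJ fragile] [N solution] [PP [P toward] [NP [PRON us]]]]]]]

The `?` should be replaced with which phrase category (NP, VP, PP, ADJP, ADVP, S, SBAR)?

A constituent whose immediate children are V 'appeared', PP is a verb phrase: VP.

VP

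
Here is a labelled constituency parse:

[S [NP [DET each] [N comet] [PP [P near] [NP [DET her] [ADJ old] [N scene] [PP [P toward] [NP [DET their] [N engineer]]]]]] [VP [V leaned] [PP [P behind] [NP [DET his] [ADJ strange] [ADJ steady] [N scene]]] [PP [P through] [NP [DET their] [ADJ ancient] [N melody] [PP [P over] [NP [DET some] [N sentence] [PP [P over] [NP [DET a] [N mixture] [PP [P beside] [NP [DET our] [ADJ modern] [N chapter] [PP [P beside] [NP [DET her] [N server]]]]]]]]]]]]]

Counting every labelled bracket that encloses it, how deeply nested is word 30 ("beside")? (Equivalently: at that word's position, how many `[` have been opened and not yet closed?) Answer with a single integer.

12

The word sits inside P, which is inside PP, inside NP, inside PP, inside NP, inside PP, inside NP, inside PP, inside NP, inside PP, inside VP, inside S — 12 brackets in all.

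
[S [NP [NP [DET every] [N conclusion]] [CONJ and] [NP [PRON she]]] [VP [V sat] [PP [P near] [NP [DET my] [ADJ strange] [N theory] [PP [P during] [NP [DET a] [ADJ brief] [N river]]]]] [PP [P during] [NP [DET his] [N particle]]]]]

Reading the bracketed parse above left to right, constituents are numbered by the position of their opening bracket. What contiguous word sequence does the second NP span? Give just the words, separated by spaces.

Opening `[NP` markers occur at word positions 1, 1, 4, 7, 11, 15; the second of these opens the constituent [NP every conclusion].

every conclusion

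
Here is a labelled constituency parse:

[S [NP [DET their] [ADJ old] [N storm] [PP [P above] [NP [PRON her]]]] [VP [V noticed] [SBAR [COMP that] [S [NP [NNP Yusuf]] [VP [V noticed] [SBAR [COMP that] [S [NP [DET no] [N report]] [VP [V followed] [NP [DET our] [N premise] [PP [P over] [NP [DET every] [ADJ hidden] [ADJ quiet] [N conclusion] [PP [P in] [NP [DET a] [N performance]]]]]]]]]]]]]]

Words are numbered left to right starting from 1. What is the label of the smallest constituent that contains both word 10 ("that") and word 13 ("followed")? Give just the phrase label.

SBAR

The smallest bracket enclosing both words is [SBAR that no report followed our premise over every hidden quiet conclusion in a performance], so the label is SBAR.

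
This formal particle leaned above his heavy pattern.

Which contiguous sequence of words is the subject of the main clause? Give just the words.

"this formal particle" is the NP that combines with the VP headed by "leaned" to form the main clause — the subject.

this formal particle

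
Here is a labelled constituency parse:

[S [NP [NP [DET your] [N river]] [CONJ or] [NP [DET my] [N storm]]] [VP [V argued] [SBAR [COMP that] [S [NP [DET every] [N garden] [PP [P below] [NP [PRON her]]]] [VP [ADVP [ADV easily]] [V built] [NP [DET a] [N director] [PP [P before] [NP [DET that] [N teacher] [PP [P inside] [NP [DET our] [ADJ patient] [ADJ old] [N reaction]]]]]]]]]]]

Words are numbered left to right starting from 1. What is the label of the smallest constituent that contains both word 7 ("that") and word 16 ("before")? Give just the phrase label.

SBAR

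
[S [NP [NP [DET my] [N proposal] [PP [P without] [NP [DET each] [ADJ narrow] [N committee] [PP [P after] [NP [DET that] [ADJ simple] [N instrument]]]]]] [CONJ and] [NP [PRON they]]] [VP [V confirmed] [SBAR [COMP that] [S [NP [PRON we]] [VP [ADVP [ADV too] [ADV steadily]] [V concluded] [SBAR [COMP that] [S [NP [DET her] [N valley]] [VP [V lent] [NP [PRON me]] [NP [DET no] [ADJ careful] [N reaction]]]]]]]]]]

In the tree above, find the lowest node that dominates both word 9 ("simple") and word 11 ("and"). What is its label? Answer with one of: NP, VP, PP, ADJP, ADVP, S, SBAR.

NP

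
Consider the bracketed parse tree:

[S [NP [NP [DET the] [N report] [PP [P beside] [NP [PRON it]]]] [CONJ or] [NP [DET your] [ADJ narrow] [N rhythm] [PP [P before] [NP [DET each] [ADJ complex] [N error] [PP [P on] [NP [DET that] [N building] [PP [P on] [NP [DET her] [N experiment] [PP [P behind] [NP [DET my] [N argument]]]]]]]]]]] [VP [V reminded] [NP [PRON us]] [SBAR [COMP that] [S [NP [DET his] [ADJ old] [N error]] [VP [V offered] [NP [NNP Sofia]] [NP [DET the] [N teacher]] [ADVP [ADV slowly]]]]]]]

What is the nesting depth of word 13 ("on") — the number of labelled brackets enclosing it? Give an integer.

Counting open brackets not yet closed at "on": [S [NP [NP [PP [NP [PP [P = 7.

7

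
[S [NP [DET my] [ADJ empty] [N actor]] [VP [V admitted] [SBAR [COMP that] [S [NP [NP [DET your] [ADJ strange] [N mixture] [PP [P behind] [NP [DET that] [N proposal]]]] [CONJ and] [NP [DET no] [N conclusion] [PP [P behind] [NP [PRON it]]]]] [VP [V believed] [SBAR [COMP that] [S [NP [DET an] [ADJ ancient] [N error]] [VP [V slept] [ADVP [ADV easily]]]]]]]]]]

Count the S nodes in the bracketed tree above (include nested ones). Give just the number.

Listing each S by its span: [S my empty actor admitted that your strange mixture behind that proposal and no conclusion behind it believed that an ancient error slept easily]; [S your strange mixture behind that proposal and no conclusion behind it believed that an ancient error slept easily]; [S an ancient error slept easily] — that makes 3.

3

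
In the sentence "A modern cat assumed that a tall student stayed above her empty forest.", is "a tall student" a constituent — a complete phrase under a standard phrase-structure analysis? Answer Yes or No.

Yes

"a tall student" is exactly the noun phrase [NP a tall student], a complete constituent.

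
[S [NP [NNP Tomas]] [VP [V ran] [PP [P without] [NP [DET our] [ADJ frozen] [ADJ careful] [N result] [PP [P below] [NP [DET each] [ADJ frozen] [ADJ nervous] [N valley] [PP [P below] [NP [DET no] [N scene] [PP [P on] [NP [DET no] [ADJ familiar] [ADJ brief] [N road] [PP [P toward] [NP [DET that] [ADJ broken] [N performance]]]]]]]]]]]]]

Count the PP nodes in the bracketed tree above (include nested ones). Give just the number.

Scanning left to right, an opening `[PP` appears at word positions 3, 8, 13, 16, 21 — 5 in total.

5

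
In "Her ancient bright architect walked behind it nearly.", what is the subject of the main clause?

her ancient bright architect

The subject of the main clause is the NP immediately before the verb "walked": "her ancient bright architect".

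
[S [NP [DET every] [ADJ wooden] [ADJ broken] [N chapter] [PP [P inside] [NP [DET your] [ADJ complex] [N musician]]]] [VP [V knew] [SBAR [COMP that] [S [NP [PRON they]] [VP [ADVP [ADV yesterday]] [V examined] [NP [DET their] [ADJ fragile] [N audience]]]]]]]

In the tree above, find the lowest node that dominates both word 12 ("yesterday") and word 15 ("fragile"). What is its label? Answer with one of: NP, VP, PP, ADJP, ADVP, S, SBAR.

VP

Both words fall inside [VP yesterday examined their fragile audience] (words 12–16), and no smaller constituent contains them both. Label: VP.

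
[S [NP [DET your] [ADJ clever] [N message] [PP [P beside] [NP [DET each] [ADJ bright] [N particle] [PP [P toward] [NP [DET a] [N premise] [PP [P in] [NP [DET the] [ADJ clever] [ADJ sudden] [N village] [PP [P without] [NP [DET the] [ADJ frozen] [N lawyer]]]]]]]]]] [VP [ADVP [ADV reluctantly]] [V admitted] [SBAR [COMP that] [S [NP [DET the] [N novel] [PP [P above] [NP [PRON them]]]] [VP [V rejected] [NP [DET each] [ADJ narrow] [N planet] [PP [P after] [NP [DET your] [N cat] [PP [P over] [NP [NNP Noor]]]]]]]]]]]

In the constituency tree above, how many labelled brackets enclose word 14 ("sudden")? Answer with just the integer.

Path from the root down to the word: S → NP → PP → NP → PP → NP → PP → NP → ADJ. That is 9 enclosing brackets.

9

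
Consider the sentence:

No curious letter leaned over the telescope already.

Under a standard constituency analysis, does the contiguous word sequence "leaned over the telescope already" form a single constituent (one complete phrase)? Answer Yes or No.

Yes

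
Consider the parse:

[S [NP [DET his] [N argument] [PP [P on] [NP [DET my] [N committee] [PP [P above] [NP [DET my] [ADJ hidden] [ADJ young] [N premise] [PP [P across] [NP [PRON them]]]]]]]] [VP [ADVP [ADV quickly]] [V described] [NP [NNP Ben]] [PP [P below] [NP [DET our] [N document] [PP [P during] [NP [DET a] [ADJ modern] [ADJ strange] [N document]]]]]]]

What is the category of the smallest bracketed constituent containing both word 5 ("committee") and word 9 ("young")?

Word 5 lies under S → NP → PP → NP → N; word 9 lies under S → NP → PP → NP → PP → NP → ADJ. The lowest shared node is the NP.

NP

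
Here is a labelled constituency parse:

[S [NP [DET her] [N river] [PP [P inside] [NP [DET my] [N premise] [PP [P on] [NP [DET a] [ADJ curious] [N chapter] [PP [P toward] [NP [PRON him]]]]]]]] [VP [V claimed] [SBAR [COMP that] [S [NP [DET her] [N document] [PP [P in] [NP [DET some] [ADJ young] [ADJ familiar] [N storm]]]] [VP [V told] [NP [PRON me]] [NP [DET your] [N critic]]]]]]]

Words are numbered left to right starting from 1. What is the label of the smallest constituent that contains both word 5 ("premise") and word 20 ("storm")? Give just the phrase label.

S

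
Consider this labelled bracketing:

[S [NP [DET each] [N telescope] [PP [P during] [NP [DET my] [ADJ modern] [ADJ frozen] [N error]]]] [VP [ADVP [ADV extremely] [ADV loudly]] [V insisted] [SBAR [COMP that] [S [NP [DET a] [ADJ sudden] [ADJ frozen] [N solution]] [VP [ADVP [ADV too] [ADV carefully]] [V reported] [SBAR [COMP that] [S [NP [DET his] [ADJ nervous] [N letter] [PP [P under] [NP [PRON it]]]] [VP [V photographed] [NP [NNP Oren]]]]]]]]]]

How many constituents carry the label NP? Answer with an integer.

6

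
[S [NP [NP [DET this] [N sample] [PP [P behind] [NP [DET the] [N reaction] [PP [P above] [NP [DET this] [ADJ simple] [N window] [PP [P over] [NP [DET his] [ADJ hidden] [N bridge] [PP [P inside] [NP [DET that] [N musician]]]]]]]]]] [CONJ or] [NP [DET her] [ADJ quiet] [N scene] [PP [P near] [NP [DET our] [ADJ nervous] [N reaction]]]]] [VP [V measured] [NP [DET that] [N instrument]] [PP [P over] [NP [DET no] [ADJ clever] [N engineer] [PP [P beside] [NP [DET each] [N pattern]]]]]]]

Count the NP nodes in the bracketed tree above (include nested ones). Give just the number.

11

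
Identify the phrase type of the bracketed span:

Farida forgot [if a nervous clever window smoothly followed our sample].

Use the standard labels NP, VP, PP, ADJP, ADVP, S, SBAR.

SBAR

"if" is the head of the bracketed span, so the span is a subordinate clause: SBAR.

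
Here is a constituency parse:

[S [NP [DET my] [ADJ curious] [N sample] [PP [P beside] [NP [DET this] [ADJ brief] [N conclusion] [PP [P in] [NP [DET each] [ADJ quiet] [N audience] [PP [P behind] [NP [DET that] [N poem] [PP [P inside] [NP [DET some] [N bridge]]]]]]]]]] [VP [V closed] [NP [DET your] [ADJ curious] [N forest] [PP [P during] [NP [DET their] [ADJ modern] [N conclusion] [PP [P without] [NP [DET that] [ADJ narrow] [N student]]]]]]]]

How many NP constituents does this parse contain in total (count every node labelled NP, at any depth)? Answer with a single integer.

8

The NP constituents are: [NP my curious sample beside this brief conclusion in each quiet audience behind that poem inside some bridge]; [NP this brief conclusion in each quiet audience behind that poem inside some bridge]; [NP each quiet audience behind that poem inside some bridge]; [NP that poem inside some bridge]; [NP some bridge]; [NP your curious forest during their modern conclusion without that narrow student] …. Total: 8.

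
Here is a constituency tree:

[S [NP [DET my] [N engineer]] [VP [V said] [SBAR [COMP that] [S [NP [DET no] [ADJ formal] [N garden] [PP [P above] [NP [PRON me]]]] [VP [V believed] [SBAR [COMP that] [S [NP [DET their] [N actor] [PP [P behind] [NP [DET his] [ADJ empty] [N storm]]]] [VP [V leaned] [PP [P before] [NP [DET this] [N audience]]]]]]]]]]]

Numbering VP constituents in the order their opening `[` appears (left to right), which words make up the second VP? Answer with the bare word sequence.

believed that their actor behind his empty storm leaned before this audience

Opening `[VP` markers occur at word positions 3, 10, 18; the second of these opens the constituent [VP believed that their actor behind his empty storm leaned before this audience].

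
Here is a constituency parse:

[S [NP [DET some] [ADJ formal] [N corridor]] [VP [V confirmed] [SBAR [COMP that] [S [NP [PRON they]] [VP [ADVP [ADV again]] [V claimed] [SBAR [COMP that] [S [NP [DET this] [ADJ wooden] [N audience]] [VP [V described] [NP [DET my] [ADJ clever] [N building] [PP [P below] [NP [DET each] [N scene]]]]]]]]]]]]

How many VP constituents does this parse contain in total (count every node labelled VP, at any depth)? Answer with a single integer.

3

Listing each VP by its span: [VP confirmed that they again claimed that this wooden audience described my clever building below each scene]; [VP again claimed that this wooden audience described my clever building below each scene]; [VP described my clever building below each scene] — that makes 3.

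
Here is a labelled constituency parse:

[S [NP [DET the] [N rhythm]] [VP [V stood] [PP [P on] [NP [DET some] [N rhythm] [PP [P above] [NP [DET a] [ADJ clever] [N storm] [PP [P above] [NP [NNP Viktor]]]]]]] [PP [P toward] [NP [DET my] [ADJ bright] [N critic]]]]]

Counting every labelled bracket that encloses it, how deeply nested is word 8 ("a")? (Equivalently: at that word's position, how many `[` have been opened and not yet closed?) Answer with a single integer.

7

The word sits inside DET, which is inside NP, inside PP, inside NP, inside PP, inside VP, inside S — 7 brackets in all.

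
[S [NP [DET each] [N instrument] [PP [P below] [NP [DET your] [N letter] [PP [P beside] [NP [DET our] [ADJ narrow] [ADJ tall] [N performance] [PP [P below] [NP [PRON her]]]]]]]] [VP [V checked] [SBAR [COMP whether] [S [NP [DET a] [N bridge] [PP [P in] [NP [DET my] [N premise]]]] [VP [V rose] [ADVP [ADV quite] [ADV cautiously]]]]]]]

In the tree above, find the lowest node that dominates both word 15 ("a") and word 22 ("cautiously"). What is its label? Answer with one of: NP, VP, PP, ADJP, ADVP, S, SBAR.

Both words fall inside [S a bridge in my premise rose quite cautiously] (words 15–22), and no smaller constituent contains them both. Label: S.

S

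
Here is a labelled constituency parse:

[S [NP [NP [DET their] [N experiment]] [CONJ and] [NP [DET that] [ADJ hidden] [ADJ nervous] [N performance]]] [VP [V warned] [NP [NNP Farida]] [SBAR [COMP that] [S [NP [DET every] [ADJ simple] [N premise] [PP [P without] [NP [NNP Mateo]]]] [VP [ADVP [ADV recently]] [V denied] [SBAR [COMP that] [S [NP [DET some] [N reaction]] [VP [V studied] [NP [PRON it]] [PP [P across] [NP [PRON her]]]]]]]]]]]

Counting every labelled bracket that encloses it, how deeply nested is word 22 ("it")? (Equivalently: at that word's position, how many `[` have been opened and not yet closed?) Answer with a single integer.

10

The word sits inside PRON, which is inside NP, inside VP, inside S, inside SBAR, inside VP, inside S, inside SBAR, inside VP, inside S — 10 brackets in all.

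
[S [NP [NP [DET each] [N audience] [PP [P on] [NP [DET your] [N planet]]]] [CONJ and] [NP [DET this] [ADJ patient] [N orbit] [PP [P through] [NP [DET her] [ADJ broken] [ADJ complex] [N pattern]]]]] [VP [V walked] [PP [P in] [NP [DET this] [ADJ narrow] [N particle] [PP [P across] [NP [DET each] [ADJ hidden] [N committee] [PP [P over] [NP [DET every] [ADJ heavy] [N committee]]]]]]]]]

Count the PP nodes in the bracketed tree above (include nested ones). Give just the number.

Scanning left to right, an opening `[PP` appears at word positions 3, 10, 16, 20, 24 — 5 in total.

5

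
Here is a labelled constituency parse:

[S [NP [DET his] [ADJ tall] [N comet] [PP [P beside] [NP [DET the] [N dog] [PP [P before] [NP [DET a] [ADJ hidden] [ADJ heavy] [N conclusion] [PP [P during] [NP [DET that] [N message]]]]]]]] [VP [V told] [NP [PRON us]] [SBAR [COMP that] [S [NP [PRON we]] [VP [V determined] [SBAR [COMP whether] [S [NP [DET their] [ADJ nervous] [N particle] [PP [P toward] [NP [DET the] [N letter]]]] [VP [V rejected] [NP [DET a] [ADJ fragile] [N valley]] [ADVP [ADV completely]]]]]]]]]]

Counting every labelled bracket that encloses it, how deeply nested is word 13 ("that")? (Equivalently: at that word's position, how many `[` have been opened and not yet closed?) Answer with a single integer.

9

The word sits inside DET, which is inside NP, inside PP, inside NP, inside PP, inside NP, inside PP, inside NP, inside S — 9 brackets in all.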